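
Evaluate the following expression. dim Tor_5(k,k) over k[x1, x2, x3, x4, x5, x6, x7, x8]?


Koszul: C(n,i)=C(8,5)=56


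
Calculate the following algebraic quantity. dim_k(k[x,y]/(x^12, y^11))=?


Basis: x^i*y^j, i<12, j<11
12*11=132


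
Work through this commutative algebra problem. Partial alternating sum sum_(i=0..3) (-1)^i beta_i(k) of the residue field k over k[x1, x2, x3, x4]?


Koszul resolution: beta_i(k)=C(n,i), n=4
sum_(i=0..p) (-1)^i C(n,i) = (-1)^p C(n-1,p)
(-1)^3*C(3,3) = (-1)^3*1 = -1


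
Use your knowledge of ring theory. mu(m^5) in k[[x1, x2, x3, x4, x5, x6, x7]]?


C(n+d-1,d)=C(11,5)=462


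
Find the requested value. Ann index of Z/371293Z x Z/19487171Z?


Exponent = lcm of the cyclic orders; pairwise coprime => product.
13^5*11^7=371293*19487171=7235450182103


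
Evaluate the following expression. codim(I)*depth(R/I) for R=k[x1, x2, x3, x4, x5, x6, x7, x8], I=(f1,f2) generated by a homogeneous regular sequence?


codim=2, depth=dim(R/I)=8-2=6
Product=2*6=12


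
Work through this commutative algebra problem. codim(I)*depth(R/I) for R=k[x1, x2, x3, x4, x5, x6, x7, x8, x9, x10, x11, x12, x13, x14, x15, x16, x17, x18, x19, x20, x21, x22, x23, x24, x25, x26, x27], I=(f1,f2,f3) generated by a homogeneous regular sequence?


codim=3, depth=dim(R/I)=27-3=24
Product=3*24=72


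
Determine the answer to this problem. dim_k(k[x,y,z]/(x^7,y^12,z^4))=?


Basis: x^iy^jz^k, i<7,j<12,k<4
7*12*4=336


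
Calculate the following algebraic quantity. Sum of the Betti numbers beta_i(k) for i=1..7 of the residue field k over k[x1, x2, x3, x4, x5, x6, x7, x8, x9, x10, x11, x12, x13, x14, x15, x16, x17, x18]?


Koszul resolution: beta_i(k)=C(n,i), n=18
C(18,1)=18, C(18,2)=153, C(18,3)=816, C(18,4)=3060, C(18,5)=8568, C(18,6)=18564, C(18,7)=31824
Sum=63003


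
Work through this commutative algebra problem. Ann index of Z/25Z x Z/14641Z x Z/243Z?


Exponent = lcm of the cyclic orders; pairwise coprime => product.
5^2*11^4*3^5=25*14641*243=88944075


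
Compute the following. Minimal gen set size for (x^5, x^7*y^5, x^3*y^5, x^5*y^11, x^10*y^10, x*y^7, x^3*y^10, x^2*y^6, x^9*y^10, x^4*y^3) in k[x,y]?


Remove redundant (divisible by others).
x^3*y^10 redundant.
x^7*y^5 redundant.
x^9*y^10 redundant.
x^5*y^11 redundant.
x^10*y^10 redundant.
Min: x^5, x^4*y^3, x^3*y^5, x^2*y^6, x*y^7
Count=5


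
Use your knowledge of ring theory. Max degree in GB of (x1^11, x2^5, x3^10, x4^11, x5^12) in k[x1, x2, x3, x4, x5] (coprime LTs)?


Pure powers, coprime LTs => already GB.
Degrees: 11, 5, 10, 11, 12
Max=12


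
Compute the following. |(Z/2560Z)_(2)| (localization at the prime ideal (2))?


2-primary part: 2560=2^9*5
Size=2^9=512


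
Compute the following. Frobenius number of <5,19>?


gcd(5,19)=1 => F=ab-a-b=5*19-5-19=95-24=71


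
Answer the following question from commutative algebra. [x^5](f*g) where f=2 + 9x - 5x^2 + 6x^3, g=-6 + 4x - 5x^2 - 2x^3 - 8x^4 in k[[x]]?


[x^5] = sum a_i*b_j, i+j=5
  9*-8=-72
  -5*-2=10
  6*-5=-30
Sum=-92


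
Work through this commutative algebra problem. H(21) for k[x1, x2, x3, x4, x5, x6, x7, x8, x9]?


C(d+n-1,n-1)=C(29,8)=4292145


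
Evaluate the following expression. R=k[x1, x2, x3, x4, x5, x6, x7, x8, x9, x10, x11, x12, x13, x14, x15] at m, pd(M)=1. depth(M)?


pd+depth=depth(R)=15
depth=15-1=14


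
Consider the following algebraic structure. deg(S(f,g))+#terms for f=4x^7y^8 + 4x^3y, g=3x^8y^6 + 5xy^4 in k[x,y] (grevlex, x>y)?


LT(f)=4x^7y^8, LT(g)=3x^8y^6
lcm(LM)=x^8y^8
S(f,g) (scaled by 12 to clear denominators) = 3x*f - 4y^2*g = -20xy^6 + 12x^4y
2 terms, deg 7.
7+2=9


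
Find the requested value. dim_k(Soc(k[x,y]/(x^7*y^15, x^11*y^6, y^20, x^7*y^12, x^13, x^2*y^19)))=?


Socle = ann(m) = span of standard monomials u with x*u, y*u in I (staircase corners).
Redundant generators: x^7*y^15
Minimal generators: x^13, x^11*y^6, x^7*y^12, x^2*y^19, y^20
Corners: xy^19, x^6y^18, x^10y^11, x^12y^5
Socle dim=4


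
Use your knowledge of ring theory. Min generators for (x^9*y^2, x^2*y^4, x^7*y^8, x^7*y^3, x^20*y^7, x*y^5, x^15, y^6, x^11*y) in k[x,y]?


Remove redundant (divisible by others).
x^7*y^8 redundant.
x^20*y^7 redundant.
Min: x^15, x^11*y, x^9*y^2, x^7*y^3, x^2*y^4, x*y^5, y^6
Count=7


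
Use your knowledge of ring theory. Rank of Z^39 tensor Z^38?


rank(M(x)N) = rank(M)*rank(N)
39*38 = 1482


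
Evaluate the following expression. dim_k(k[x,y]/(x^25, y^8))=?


Basis: x^i*y^j, i<25, j<8
25*8=200


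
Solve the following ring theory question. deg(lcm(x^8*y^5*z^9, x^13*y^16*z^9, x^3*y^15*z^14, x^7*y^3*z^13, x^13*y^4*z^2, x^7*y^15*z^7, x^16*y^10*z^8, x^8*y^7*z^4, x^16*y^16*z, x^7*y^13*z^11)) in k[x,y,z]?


lcm = componentwise max:
x: max(8,13,3,7,13,7,16,8,16,7)=16
y: max(5,16,15,3,4,15,10,7,16,13)=16
z: max(9,9,14,13,2,7,8,4,1,11)=14
Total=16+16+14=46


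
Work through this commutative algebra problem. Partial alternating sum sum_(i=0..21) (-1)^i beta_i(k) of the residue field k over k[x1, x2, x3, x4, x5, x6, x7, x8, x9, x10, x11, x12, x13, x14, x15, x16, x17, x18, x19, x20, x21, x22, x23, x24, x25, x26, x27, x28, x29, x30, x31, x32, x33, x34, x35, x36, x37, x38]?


Koszul resolution: beta_i(k)=C(n,i), n=38
sum_(i=0..p) (-1)^i C(n,i) = (-1)^p C(n-1,p)
(-1)^21*C(37,21) = (-1)^21*12875774670 = -12875774670


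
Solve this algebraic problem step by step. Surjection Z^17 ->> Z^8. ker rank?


rank(ker) = 17-8 = 9


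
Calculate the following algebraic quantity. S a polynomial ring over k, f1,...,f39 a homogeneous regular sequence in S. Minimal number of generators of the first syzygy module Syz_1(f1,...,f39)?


Regular sequence => Koszul complex is the minimal free resolution.
Syz_1 minimally generated by Koszul relations f_i*e_j - f_j*e_i (i<j): mu(Syz_1) = beta_2 = C(m,2) = m(m-1)/2
m=39
39*38/2 = 741


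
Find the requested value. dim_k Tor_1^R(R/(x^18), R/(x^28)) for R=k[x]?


Tor_1(R/I,R/J)=(I cap J)/IJ=(x^28)/(x^46)
dim=46-28=min(18,28)=18


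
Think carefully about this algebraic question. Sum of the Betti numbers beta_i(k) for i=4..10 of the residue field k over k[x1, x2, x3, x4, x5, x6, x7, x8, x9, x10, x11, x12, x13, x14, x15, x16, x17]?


Koszul resolution: beta_i(k)=C(n,i), n=17
C(17,4)=2380, C(17,5)=6188, C(17,6)=12376, C(17,7)=19448, C(17,8)=24310, C(17,9)=24310, C(17,10)=19448
Sum=108460


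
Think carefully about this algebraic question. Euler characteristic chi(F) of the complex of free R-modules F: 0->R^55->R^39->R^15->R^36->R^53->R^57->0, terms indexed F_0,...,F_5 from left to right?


chi = sum (-1)^i * rank:
(-1)^0*55=55
(-1)^1*39=-39
(-1)^2*15=15
(-1)^3*36=-36
(-1)^4*53=53
(-1)^5*57=-57
chi=-9


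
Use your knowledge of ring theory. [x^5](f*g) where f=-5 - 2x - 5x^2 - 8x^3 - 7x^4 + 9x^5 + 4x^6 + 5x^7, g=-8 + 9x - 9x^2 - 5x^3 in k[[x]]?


[x^5] = sum a_i*b_j, i+j=5
  -5*-5=25
  -8*-9=72
  -7*9=-63
  9*-8=-72
Sum=-38


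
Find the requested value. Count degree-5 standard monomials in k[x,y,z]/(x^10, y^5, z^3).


Need i<10, j<5, k<3 with i+j+k=5.
For each i, j ranges over max(0,5-i-2)..min(4,5-i):
  i=0: j in [3,4] -> 2
  i=1: j in [2,4] -> 3
  i=2: j in [1,3] -> 3
  i=3: j in [0,2] -> 3
  i=4: j in [0,1] -> 2
  i=5: j in [0,0] -> 1
H(5) = 2+3+3+3+2+1 = 14


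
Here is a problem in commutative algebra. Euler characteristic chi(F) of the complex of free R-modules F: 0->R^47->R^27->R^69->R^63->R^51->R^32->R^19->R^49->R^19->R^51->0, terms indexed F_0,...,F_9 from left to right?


chi = sum (-1)^i * rank:
(-1)^0*47=47
(-1)^1*27=-27
(-1)^2*69=69
(-1)^3*63=-63
(-1)^4*51=51
(-1)^5*32=-32
(-1)^6*19=19
(-1)^7*49=-49
(-1)^8*19=19
(-1)^9*51=-51
chi=-17


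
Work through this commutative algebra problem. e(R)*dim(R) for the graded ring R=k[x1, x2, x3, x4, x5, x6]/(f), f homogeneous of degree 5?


e(R)=deg(f)=5, dim(R)=6-1=5
e*dim=5*5=25


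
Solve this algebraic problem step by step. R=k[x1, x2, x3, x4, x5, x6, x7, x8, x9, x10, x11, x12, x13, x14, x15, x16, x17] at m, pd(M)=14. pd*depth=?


pd+depth=17
depth=17-14=3
pd*depth=14*3=42


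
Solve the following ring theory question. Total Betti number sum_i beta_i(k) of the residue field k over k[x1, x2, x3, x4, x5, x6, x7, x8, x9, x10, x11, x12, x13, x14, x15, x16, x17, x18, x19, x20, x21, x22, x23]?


Koszul resolution: beta_i(k)=C(n,i), n=23
sum_i C(23,i) = 2^23 = 8388608


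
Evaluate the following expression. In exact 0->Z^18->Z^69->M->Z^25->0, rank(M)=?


Alt sum=0:
(-1)^0*18 + (-1)^1*69 + (-1)^2*? + (-1)^3*25=0
rank(M)=76


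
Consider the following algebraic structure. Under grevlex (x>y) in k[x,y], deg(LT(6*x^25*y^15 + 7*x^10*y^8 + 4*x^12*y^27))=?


LT: 6*x^25*y^15
deg_x=25, deg_y=15
Total=25+15=40


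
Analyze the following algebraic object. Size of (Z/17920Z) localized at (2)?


2-primary part: 17920=2^9*35
Size=2^9=512


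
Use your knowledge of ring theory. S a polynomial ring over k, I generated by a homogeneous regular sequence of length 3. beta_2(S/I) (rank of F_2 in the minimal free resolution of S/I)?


Regular sequence => Koszul complex is the minimal free resolution.
Syz_1 minimally generated by Koszul relations f_i*e_j - f_j*e_i (i<j): mu(Syz_1) = beta_2 = C(m,2) = m(m-1)/2
m=3
3*2/2 = 3


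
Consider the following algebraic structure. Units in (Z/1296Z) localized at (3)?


Local ring = Z/81Z.
phi(81) = 3^3*(3-1) = 54


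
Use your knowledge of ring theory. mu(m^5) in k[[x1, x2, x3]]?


C(n+d-1,d)=C(7,5)=21


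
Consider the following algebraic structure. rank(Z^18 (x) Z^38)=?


rank(M(x)N) = rank(M)*rank(N)
18*38 = 684


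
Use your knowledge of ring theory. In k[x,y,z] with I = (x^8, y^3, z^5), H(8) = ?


Need i<8, j<3, k<5 with i+j+k=8.
For each i, j ranges over max(0,8-i-4)..min(2,8-i):
  i=0: j in [4,2] -> 0
  i=1: j in [3,2] -> 0
  i=2: j in [2,2] -> 1
  i=3: j in [1,2] -> 2
  i=4: j in [0,2] -> 3
  i=5: j in [0,2] -> 3
  i=6: j in [0,2] -> 3
  i=7: j in [0,1] -> 2
H(8) = 0+0+1+2+3+3+3+2 = 14


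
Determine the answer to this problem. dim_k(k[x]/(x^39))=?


Basis: 1,x,...,x^38
dim=39


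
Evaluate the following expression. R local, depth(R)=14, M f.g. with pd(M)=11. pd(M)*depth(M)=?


pd+depth=14
depth=14-11=3
pd*depth=11*3=33


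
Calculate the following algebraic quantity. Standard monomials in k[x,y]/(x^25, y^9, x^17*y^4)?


k[x,y]/I, I = (x^25, y^9, x^17*y^4)
Rect: 25x9=225. Corner: (25-17)x(9-4)=40.
dim = 225-40 = 185


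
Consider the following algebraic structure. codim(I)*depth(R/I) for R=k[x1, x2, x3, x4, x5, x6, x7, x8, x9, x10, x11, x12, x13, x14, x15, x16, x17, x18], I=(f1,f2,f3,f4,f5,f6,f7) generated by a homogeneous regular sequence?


codim=7, depth=dim(R/I)=18-7=11
Product=7*11=77


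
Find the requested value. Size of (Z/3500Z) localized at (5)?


5-primary part: 3500=5^3*28
Size=5^3=125


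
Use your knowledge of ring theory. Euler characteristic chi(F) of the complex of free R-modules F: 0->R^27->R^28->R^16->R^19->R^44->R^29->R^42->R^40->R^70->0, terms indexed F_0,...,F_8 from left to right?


chi = sum (-1)^i * rank:
(-1)^0*27=27
(-1)^1*28=-28
(-1)^2*16=16
(-1)^3*19=-19
(-1)^4*44=44
(-1)^5*29=-29
(-1)^6*42=42
(-1)^7*40=-40
(-1)^8*70=70
chi=83


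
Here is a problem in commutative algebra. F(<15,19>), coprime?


gcd(15,19)=1 => F=ab-a-b=15*19-15-19=285-34=251


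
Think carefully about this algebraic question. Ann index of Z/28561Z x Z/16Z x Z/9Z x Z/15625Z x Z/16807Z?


Exponent = lcm of the cyclic orders; pairwise coprime => product.
13^4*2^4*3^2*5^6*7^5=28561*16*9*15625*16807=1080055635750000


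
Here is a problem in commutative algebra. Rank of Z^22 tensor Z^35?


rank(M(x)N) = rank(M)*rank(N)
22*35 = 770


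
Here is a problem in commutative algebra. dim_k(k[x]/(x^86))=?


Basis: 1,x,...,x^85
dim=86


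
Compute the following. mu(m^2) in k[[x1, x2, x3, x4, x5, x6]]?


C(n+d-1,d)=C(7,2)=21


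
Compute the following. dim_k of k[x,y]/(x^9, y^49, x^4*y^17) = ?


k[x,y]/I, I = (x^9, y^49, x^4*y^17)
Rect: 9x49=441. Corner: (9-4)x(49-17)=160.
dim = 441-160 = 281


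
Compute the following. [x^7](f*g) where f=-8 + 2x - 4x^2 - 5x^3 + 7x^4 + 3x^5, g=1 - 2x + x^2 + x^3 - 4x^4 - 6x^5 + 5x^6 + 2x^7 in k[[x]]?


[x^7] = sum a_i*b_j, i+j=7
  -8*2=-16
  2*5=10
  -4*-6=24
  -5*-4=20
  7*1=7
  3*1=3
Sum=48


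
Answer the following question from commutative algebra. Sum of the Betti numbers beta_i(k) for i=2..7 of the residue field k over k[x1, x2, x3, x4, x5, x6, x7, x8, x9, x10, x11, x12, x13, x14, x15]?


Koszul resolution: beta_i(k)=C(n,i), n=15
C(15,2)=105, C(15,3)=455, C(15,4)=1365, C(15,5)=3003, C(15,6)=5005, C(15,7)=6435
Sum=16368


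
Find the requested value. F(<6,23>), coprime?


gcd(6,23)=1 => F=ab-a-b=6*23-6-23=138-29=109


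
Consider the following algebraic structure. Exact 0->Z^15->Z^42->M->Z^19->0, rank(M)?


Alt sum=0:
(-1)^0*15 + (-1)^1*42 + (-1)^2*? + (-1)^3*19=0
rank(M)=46


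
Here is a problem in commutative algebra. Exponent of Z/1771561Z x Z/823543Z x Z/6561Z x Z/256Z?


Exponent = lcm of the cyclic orders; pairwise coprime => product.
11^6*7^7*3^8*2^8=1771561*823543*6561*256=2450486950488960768


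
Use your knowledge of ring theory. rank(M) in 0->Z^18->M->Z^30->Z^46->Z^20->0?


Alt sum=0:
(-1)^0*18 + (-1)^1*? + (-1)^2*30 + (-1)^3*46 + (-1)^4*20=0
rank(M)=22


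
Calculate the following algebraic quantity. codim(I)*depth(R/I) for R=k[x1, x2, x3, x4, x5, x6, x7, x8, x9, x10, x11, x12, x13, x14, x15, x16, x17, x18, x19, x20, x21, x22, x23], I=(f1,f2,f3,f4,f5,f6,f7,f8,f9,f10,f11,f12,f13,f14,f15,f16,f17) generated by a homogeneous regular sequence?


codim=17, depth=dim(R/I)=23-17=6
Product=17*6=102


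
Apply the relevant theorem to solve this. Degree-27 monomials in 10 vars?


C(d+n-1,n-1)=C(36,9)=94143280


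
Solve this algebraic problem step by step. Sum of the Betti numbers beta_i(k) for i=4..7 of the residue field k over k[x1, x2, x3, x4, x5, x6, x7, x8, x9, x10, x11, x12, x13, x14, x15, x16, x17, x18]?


Koszul resolution: beta_i(k)=C(n,i), n=18
C(18,4)=3060, C(18,5)=8568, C(18,6)=18564, C(18,7)=31824
Sum=62016


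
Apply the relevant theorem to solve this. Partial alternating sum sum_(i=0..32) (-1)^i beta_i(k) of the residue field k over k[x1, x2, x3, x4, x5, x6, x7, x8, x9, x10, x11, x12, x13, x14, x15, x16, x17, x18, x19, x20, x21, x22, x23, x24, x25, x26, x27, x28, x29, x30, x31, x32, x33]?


Koszul resolution: beta_i(k)=C(n,i), n=33
sum_(i=0..p) (-1)^i C(n,i) = (-1)^p C(n-1,p)
(-1)^32*C(32,32) = (-1)^32*1 = 1


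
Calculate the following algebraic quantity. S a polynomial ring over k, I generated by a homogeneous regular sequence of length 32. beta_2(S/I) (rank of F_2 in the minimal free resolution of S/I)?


Regular sequence => Koszul complex is the minimal free resolution.
Syz_1 minimally generated by Koszul relations f_i*e_j - f_j*e_i (i<j): mu(Syz_1) = beta_2 = C(m,2) = m(m-1)/2
m=32
32*31/2 = 496


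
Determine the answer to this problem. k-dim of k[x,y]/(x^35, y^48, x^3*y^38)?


k[x,y]/I, I = (x^35, y^48, x^3*y^38)
Rect: 35x48=1680. Corner: (35-3)x(48-38)=320.
dim = 1680-320 = 1360


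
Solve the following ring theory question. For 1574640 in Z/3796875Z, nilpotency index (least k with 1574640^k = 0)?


1574640^k mod 3796875:
k=1: 1574640
k=2: 2660850
k=3: 2703375
k=4: 2581875
k=5: 759375
k=6: 0
First zero at k = 6


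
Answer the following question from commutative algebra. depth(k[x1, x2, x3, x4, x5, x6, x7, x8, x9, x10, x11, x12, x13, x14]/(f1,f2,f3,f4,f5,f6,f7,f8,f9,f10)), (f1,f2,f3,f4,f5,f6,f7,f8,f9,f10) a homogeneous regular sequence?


depth(R)=14
depth(R/I)=14-10=4


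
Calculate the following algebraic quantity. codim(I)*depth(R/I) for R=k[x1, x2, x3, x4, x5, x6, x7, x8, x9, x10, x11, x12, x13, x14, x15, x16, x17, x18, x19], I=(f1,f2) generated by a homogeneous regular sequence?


codim=2, depth=dim(R/I)=19-2=17
Product=2*17=34


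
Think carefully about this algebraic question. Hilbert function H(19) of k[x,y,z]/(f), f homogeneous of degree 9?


C(21,2)-C(12,2)=210-66=144


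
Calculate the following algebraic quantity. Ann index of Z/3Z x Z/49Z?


Exponent = lcm of the cyclic orders; pairwise coprime => product.
3^1*7^2=3*49=147


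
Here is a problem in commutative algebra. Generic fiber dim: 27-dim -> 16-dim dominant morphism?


dim(fiber)=dim(X)-dim(Y)=27-16=11


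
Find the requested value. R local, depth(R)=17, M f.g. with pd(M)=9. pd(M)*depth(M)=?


pd+depth=17
depth=17-9=8
pd*depth=9*8=72


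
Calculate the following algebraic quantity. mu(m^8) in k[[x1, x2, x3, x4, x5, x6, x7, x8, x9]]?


C(n+d-1,d)=C(16,8)=12870


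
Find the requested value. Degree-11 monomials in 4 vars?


C(d+n-1,n-1)=C(14,3)=364


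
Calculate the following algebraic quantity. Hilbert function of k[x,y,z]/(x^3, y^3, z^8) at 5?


Need i<3, j<3, k<8 with i+j+k=5.
For each i, j ranges over max(0,5-i-7)..min(2,5-i):
  i=0: j in [0,2] -> 3
  i=1: j in [0,2] -> 3
  i=2: j in [0,2] -> 3
H(5) = 3+3+3 = 9


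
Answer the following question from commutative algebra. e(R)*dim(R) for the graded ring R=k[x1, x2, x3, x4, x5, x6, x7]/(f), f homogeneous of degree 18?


e(R)=deg(f)=18, dim(R)=7-1=6
e*dim=18*6=108


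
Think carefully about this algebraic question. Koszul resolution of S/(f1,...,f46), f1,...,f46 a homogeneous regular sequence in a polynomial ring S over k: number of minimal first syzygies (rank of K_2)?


Regular sequence => Koszul complex is the minimal free resolution.
Syz_1 minimally generated by Koszul relations f_i*e_j - f_j*e_i (i<j): mu(Syz_1) = beta_2 = C(m,2) = m(m-1)/2
m=46
46*45/2 = 1035


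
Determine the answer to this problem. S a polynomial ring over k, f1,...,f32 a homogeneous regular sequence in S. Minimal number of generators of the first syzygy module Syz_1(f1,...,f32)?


Regular sequence => Koszul complex is the minimal free resolution.
Syz_1 minimally generated by Koszul relations f_i*e_j - f_j*e_i (i<j): mu(Syz_1) = beta_2 = C(m,2) = m(m-1)/2
m=32
32*31/2 = 496


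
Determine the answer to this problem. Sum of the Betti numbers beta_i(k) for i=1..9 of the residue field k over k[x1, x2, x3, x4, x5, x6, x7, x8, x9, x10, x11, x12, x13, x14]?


Koszul resolution: beta_i(k)=C(n,i), n=14
C(14,1)=14, C(14,2)=91, C(14,3)=364, C(14,4)=1001, C(14,5)=2002, C(14,6)=3003, C(14,7)=3432, C(14,8)=3003, C(14,9)=2002
Sum=14912


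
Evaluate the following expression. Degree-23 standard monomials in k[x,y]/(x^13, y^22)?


k[x,y], I = (x^13, y^22), d = 23
Need i < 13 and d-i < 22.
Range: 2 <= i <= 12.
H(23) = 11


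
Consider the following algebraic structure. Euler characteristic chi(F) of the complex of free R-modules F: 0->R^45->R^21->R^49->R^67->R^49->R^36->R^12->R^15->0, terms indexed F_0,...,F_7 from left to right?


chi = sum (-1)^i * rank:
(-1)^0*45=45
(-1)^1*21=-21
(-1)^2*49=49
(-1)^3*67=-67
(-1)^4*49=49
(-1)^5*36=-36
(-1)^6*12=12
(-1)^7*15=-15
chi=16


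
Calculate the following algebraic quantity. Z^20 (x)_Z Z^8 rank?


rank(M(x)N) = rank(M)*rank(N)
20*8 = 160


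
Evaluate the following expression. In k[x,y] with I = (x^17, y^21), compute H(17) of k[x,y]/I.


k[x,y], I = (x^17, y^21), d = 17
Need i < 17 and d-i < 21.
Range: 0 <= i <= 16.
H(17) = 17


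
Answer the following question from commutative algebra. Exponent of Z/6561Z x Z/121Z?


Exponent = lcm of the cyclic orders; pairwise coprime => product.
3^8*11^2=6561*121=793881


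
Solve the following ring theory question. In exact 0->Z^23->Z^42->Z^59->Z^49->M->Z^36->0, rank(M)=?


Alt sum=0:
(-1)^0*23 + (-1)^1*42 + (-1)^2*59 + (-1)^3*49 + (-1)^4*? + (-1)^5*36=0
rank(M)=45


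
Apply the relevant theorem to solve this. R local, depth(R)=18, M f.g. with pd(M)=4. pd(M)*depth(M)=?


pd+depth=18
depth=18-4=14
pd*depth=4*14=56


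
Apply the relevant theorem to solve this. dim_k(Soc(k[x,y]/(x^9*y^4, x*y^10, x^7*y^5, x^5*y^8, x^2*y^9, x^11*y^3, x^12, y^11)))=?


Socle = ann(m) = span of standard monomials u with x*u, y*u in I (staircase corners).
Minimal generators: x^12, x^11*y^3, x^9*y^4, x^7*y^5, x^5*y^8, x^2*y^9, x*y^10, y^11
Corners: y^10, xy^9, x^4y^8, x^6y^7, x^8y^4, x^10y^3, x^11y^2
Socle dim=7


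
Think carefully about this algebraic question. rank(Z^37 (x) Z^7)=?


rank(M(x)N) = rank(M)*rank(N)
37*7 = 259


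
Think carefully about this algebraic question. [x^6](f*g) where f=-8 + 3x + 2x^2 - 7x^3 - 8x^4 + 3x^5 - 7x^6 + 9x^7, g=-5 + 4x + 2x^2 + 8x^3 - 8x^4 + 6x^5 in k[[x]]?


[x^6] = sum a_i*b_j, i+j=6
  3*6=18
  2*-8=-16
  -7*8=-56
  -8*2=-16
  3*4=12
  -7*-5=35
Sum=-23


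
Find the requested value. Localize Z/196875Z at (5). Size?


5-primary part: 196875=5^5*63
Size=5^5=3125


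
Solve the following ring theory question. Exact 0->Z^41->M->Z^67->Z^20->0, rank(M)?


Alt sum=0:
(-1)^0*41 + (-1)^1*? + (-1)^2*67 + (-1)^3*20=0
rank(M)=88


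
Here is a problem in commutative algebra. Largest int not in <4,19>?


gcd(4,19)=1 => F=ab-a-b=4*19-4-19=76-23=53


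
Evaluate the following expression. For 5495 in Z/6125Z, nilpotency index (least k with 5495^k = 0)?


5495^k mod 6125:
k=1: 5495
k=2: 4900
k=3: 0
First zero at k = 3


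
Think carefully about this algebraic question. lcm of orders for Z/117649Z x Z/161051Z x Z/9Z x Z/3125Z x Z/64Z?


Exponent = lcm of the cyclic orders; pairwise coprime => product.
7^6*11^5*3^2*5^5*2^6=117649*161051*9*3125*64=34105480378200000


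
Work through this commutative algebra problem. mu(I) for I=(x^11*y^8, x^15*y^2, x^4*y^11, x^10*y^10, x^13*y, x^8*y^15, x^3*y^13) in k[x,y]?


Remove redundant (divisible by others).
x^15*y^2 redundant.
x^8*y^15 redundant.
Min: x^13*y, x^11*y^8, x^10*y^10, x^4*y^11, x^3*y^13
Count=5


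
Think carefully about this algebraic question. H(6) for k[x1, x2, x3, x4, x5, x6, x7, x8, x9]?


C(d+n-1,n-1)=C(14,8)=3003


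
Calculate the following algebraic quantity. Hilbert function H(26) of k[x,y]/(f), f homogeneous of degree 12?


H(t)=d for t>=d-1.
d=12, t=26
H(26)=12


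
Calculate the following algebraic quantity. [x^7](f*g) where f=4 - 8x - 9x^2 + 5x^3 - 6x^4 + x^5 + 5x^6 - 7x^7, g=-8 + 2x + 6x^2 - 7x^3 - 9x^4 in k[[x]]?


[x^7] = sum a_i*b_j, i+j=7
  5*-9=-45
  -6*-7=42
  1*6=6
  5*2=10
  -7*-8=56
Sum=69


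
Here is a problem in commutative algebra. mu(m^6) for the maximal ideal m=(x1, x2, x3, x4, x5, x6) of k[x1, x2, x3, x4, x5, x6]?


Graded Nakayama: mu(m^d) = dim_k (m^d/m^(d+1)) = #degree-6 monomials in 6 vars
C(n+d-1,d)=C(11,6)=462


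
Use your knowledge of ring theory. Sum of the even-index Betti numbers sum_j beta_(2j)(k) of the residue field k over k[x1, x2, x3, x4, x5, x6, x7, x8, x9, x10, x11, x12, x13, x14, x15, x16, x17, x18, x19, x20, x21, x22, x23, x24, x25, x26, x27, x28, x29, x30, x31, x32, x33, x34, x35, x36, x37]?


Koszul resolution: beta_i(k)=C(n,i), n=37
sum_even C(37,i) = 2^(n-1) = 2^36 = 68719476736


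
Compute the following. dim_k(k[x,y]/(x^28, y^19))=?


Basis: x^i*y^j, i<28, j<19
28*19=532


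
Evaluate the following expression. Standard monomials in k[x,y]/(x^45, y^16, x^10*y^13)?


k[x,y]/I, I = (x^45, y^16, x^10*y^13)
Rect: 45x16=720. Corner: (45-10)x(16-13)=105.
dim = 720-105 = 615


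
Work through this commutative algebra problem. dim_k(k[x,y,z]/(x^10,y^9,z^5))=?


Basis: x^iy^jz^k, i<10,j<9,k<5
10*9*5=450


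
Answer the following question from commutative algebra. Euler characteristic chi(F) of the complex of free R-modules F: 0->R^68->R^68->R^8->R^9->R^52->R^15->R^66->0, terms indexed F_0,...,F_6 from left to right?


chi = sum (-1)^i * rank:
(-1)^0*68=68
(-1)^1*68=-68
(-1)^2*8=8
(-1)^3*9=-9
(-1)^4*52=52
(-1)^5*15=-15
(-1)^6*66=66
chi=102


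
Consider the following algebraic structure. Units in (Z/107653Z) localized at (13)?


Local ring = Z/2197Z.
phi(2197) = 13^2*(13-1) = 2028


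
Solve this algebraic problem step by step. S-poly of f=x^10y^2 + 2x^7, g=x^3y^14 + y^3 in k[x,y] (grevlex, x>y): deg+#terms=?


LT(f)=x^10y^2, LT(g)=x^3y^14
lcm(LM)=x^10y^14
S(f,g) (scaled by 1 to clear denominators) = y^12*f - x^7*g = 2x^7y^12 - x^7y^3
2 terms, deg 19.
19+2=21


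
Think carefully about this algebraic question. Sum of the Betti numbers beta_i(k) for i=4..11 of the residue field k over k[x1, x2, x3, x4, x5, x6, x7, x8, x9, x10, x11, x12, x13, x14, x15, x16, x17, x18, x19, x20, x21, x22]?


Koszul resolution: beta_i(k)=C(n,i), n=22
C(22,4)=7315, C(22,5)=26334, C(22,6)=74613, C(22,7)=170544, C(22,8)=319770, C(22,9)=497420, C(22,10)=646646, C(22,11)=705432
Sum=2448074


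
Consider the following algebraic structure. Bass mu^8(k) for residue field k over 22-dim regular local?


C(n,i)=C(22,8)=319770


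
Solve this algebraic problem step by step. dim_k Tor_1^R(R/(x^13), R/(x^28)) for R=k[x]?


Tor_1(R/I,R/J)=(I cap J)/IJ=(x^28)/(x^41)
dim=41-28=min(13,28)=13


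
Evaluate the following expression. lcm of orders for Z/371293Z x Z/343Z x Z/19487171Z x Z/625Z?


Exponent = lcm of the cyclic orders; pairwise coprime => product.
13^5*7^3*11^7*5^4=371293*343*19487171*625=1551099632788330625


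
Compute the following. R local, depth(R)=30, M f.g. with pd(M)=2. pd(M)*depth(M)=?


pd+depth=30
depth=30-2=28
pd*depth=2*28=56


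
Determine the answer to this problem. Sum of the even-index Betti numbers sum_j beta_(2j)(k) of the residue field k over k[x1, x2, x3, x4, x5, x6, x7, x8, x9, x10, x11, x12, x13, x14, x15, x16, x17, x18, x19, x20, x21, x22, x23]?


Koszul resolution: beta_i(k)=C(n,i), n=23
sum_even C(23,i) = 2^(n-1) = 2^22 = 4194304


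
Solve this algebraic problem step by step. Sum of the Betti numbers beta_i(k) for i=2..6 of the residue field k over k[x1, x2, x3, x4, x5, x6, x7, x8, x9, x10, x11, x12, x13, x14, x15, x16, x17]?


Koszul resolution: beta_i(k)=C(n,i), n=17
C(17,2)=136, C(17,3)=680, C(17,4)=2380, C(17,5)=6188, C(17,6)=12376
Sum=21760


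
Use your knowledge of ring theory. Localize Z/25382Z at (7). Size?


7-primary part: 25382=7^3*74
Size=7^3=343


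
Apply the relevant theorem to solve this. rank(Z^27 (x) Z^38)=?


rank(M(x)N) = rank(M)*rank(N)
27*38 = 1026


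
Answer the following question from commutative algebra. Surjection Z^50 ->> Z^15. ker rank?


rank(ker) = 50-15 = 35


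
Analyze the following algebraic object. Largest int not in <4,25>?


gcd(4,25)=1 => F=ab-a-b=4*25-4-25=100-29=71


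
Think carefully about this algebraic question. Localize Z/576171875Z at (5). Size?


5-primary part: 576171875=5^10*59
Size=5^10=9765625


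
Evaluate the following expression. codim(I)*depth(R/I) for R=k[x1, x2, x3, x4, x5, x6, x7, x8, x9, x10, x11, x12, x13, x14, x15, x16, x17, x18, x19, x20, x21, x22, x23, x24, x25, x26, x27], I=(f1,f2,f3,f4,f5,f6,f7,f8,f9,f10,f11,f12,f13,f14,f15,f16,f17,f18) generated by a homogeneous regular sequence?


codim=18, depth=dim(R/I)=27-18=9
Product=18*9=162


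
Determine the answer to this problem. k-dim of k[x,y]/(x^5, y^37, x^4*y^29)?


k[x,y]/I, I = (x^5, y^37, x^4*y^29)
Rect: 5x37=185. Corner: (5-4)x(37-29)=8.
dim = 185-8 = 177


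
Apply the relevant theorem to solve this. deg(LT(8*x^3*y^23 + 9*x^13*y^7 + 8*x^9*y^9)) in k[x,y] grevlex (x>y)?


LT: 8*x^3*y^23
deg_x=3, deg_y=23
Total=3+23=26


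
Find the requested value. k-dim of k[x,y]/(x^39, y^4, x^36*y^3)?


k[x,y]/I, I = (x^39, y^4, x^36*y^3)
Rect: 39x4=156. Corner: (39-36)x(4-3)=3.
dim = 156-3 = 153


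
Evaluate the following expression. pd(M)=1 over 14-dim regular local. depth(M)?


pd+depth=depth(R)=14
depth=14-1=13


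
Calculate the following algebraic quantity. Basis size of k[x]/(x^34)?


Basis: 1,x,...,x^33
dim=34


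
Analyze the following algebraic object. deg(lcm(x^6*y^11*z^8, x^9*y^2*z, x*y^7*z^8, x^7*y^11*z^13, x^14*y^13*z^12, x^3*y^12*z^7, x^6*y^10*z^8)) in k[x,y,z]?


lcm = componentwise max:
x: max(6,9,1,7,14,3,6)=14
y: max(11,2,7,11,13,12,10)=13
z: max(8,1,8,13,12,7,8)=13
Total=14+13+13=40


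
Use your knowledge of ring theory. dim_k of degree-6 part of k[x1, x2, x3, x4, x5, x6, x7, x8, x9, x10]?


C(d+n-1,n-1)=C(15,9)=5005


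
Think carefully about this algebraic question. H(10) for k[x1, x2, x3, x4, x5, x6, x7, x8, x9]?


C(d+n-1,n-1)=C(18,8)=43758


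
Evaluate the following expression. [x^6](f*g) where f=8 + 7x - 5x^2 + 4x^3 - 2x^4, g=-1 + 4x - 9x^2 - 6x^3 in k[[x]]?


[x^6] = sum a_i*b_j, i+j=6
  4*-6=-24
  -2*-9=18
Sum=-6


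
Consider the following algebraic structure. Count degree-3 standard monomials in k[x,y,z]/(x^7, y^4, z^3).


Need i<7, j<4, k<3 with i+j+k=3.
For each i, j ranges over max(0,3-i-2)..min(3,3-i):
  i=0: j in [1,3] -> 3
  i=1: j in [0,2] -> 3
  i=2: j in [0,1] -> 2
  i=3: j in [0,0] -> 1
H(3) = 3+3+2+1 = 9


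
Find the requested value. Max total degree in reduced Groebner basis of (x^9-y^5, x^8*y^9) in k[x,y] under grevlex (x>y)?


LT(f1)=x^9, LT(f2)=x^8y^9, lcm=x^9y^9
S(f1,f2) = y^9*f1 - x^1*f2 = -y^14
Reduced GB = {f1, f2, y^14}; degrees 9, 17, 14
Max = 17


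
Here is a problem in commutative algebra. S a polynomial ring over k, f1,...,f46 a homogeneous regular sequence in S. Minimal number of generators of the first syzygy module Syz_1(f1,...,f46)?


Regular sequence => Koszul complex is the minimal free resolution.
Syz_1 minimally generated by Koszul relations f_i*e_j - f_j*e_i (i<j): mu(Syz_1) = beta_2 = C(m,2) = m(m-1)/2
m=46
46*45/2 = 1035


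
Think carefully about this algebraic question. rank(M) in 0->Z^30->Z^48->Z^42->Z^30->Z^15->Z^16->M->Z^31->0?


Alt sum=0:
(-1)^0*30 + (-1)^1*48 + (-1)^2*42 + (-1)^3*30 + (-1)^4*15 + (-1)^5*16 + (-1)^6*? + (-1)^7*31=0
rank(M)=38


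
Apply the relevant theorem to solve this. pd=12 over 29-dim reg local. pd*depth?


pd+depth=29
depth=29-12=17
pd*depth=12*17=204


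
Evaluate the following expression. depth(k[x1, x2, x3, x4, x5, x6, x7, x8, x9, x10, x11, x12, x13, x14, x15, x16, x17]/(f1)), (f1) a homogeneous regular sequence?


depth(R)=17
depth(R/I)=17-1=16


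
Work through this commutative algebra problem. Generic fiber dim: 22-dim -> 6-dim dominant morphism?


dim(fiber)=dim(X)-dim(Y)=22-6=16


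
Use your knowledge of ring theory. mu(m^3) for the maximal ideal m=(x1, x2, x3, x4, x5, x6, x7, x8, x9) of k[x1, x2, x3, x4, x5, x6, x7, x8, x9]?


Graded Nakayama: mu(m^d) = dim_k (m^d/m^(d+1)) = #degree-3 monomials in 9 vars
C(n+d-1,d)=C(11,3)=165


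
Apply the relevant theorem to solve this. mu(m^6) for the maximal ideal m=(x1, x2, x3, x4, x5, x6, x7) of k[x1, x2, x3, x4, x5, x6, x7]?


Graded Nakayama: mu(m^d) = dim_k (m^d/m^(d+1)) = #degree-6 monomials in 7 vars
C(n+d-1,d)=C(12,6)=924


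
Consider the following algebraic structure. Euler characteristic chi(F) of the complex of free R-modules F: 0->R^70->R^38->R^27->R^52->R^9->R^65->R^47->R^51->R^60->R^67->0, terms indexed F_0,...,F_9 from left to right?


chi = sum (-1)^i * rank:
(-1)^0*70=70
(-1)^1*38=-38
(-1)^2*27=27
(-1)^3*52=-52
(-1)^4*9=9
(-1)^5*65=-65
(-1)^6*47=47
(-1)^7*51=-51
(-1)^8*60=60
(-1)^9*67=-67
chi=-60


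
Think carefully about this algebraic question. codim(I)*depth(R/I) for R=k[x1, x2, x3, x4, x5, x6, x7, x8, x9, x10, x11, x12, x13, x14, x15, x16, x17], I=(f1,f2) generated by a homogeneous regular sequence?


codim=2, depth=dim(R/I)=17-2=15
Product=2*15=30


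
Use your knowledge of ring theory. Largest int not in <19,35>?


gcd(19,35)=1 => F=ab-a-b=19*35-19-35=665-54=611


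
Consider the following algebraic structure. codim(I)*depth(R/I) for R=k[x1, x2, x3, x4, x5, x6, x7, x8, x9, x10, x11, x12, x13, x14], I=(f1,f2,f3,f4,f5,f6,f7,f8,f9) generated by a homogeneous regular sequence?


codim=9, depth=dim(R/I)=14-9=5
Product=9*5=45


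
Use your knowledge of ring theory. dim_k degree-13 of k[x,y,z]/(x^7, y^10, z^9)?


Need i<7, j<10, k<9 with i+j+k=13.
For each i, j ranges over max(0,13-i-8)..min(9,13-i):
  i=0: j in [5,9] -> 5
  i=1: j in [4,9] -> 6
  i=2: j in [3,9] -> 7
  i=3: j in [2,9] -> 8
  i=4: j in [1,9] -> 9
  i=5: j in [0,8] -> 9
  i=6: j in [0,7] -> 8
H(13) = 5+6+7+8+9+9+8 = 52


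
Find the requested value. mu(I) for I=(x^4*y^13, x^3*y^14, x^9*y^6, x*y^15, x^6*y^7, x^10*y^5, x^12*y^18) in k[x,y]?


Remove redundant (divisible by others).
x^12*y^18 redundant.
Min: x^10*y^5, x^9*y^6, x^6*y^7, x^4*y^13, x^3*y^14, x*y^15
Count=6


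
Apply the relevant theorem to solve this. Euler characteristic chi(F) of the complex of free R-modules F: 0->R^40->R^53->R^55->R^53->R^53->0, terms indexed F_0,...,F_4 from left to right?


chi = sum (-1)^i * rank:
(-1)^0*40=40
(-1)^1*53=-53
(-1)^2*55=55
(-1)^3*53=-53
(-1)^4*53=53
chi=42


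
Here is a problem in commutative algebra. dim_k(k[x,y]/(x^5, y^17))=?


Basis: x^i*y^j, i<5, j<17
5*17=85


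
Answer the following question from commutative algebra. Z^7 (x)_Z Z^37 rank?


rank(M(x)N) = rank(M)*rank(N)
7*37 = 259


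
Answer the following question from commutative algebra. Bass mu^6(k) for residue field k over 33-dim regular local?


C(n,i)=C(33,6)=1107568


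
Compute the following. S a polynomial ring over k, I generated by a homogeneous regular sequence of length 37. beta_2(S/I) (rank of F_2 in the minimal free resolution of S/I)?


Regular sequence => Koszul complex is the minimal free resolution.
Syz_1 minimally generated by Koszul relations f_i*e_j - f_j*e_i (i<j): mu(Syz_1) = beta_2 = C(m,2) = m(m-1)/2
m=37
37*36/2 = 666


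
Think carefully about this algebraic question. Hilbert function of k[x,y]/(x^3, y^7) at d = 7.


k[x,y], I = (x^3, y^7), d = 7
Need i < 3 and d-i < 7.
Range: 1 <= i <= 2.
H(7) = 2


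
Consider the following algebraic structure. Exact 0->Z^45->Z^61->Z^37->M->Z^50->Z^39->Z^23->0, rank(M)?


Alt sum=0:
(-1)^0*45 + (-1)^1*61 + (-1)^2*37 + (-1)^3*? + (-1)^4*50 + (-1)^5*39 + (-1)^6*23=0
rank(M)=55


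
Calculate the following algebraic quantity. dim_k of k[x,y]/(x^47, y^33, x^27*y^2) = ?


k[x,y]/I, I = (x^47, y^33, x^27*y^2)
Rect: 47x33=1551. Corner: (47-27)x(33-2)=620.
dim = 1551-620 = 931


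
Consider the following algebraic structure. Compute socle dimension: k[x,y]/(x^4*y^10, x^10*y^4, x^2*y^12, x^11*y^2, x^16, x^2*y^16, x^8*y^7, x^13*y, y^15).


Socle = ann(m) = span of standard monomials u with x*u, y*u in I (staircase corners).
Redundant generators: x^2*y^16
Minimal generators: x^16, x^13*y, x^11*y^2, x^10*y^4, x^8*y^7, x^4*y^10, x^2*y^12, y^15
Corners: xy^14, x^3y^11, x^7y^9, x^9y^6, x^10y^3, x^12y, x^15
Socle dim=7


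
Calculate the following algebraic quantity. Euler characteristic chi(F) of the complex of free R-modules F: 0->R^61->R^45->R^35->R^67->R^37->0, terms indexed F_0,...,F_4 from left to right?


chi = sum (-1)^i * rank:
(-1)^0*61=61
(-1)^1*45=-45
(-1)^2*35=35
(-1)^3*67=-67
(-1)^4*37=37
chi=21


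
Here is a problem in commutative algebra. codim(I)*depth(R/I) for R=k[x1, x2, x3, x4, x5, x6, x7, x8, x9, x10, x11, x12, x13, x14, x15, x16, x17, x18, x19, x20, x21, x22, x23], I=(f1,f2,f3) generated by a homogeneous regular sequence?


codim=3, depth=dim(R/I)=23-3=20
Product=3*20=60


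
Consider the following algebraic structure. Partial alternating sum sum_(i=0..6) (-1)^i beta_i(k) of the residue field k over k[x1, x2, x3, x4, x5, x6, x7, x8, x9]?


Koszul resolution: beta_i(k)=C(n,i), n=9
sum_(i=0..p) (-1)^i C(n,i) = (-1)^p C(n-1,p)
(-1)^6*C(8,6) = (-1)^6*28 = 28


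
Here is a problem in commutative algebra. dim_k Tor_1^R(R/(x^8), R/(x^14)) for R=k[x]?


Tor_1(R/I,R/J)=(I cap J)/IJ=(x^14)/(x^22)
dim=22-14=min(8,14)=8


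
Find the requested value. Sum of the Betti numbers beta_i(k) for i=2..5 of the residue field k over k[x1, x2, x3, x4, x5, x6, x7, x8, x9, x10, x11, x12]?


Koszul resolution: beta_i(k)=C(n,i), n=12
C(12,2)=66, C(12,3)=220, C(12,4)=495, C(12,5)=792
Sum=1573


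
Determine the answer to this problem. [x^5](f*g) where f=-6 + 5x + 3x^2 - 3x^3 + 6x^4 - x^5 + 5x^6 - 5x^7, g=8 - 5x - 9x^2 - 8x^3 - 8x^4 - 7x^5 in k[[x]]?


[x^5] = sum a_i*b_j, i+j=5
  -6*-7=42
  5*-8=-40
  3*-8=-24
  -3*-9=27
  6*-5=-30
  -1*8=-8
Sum=-33


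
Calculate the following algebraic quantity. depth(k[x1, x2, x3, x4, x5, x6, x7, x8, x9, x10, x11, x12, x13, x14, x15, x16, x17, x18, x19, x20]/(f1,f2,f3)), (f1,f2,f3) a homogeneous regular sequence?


depth(R)=20
depth(R/I)=20-3=17


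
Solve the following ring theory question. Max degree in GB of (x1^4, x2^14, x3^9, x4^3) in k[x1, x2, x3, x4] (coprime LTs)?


Pure powers, coprime LTs => already GB.
Degrees: 4, 14, 9, 3
Max=14


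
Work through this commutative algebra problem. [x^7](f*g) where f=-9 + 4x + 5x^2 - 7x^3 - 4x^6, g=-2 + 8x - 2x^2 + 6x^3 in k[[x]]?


[x^7] = sum a_i*b_j, i+j=7
  -4*8=-32
Sum=-32


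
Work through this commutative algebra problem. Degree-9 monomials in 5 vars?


C(d+n-1,n-1)=C(13,4)=715


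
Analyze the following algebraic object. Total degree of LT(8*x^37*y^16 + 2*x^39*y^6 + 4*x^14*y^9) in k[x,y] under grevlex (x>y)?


LT: 8*x^37*y^16
deg_x=37, deg_y=16
Total=37+16=53


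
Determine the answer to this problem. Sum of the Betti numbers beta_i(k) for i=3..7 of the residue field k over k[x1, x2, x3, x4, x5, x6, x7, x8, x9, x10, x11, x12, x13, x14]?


Koszul resolution: beta_i(k)=C(n,i), n=14
C(14,3)=364, C(14,4)=1001, C(14,5)=2002, C(14,6)=3003, C(14,7)=3432
Sum=9802


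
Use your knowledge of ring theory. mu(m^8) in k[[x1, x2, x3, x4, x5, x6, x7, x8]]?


C(n+d-1,d)=C(15,8)=6435


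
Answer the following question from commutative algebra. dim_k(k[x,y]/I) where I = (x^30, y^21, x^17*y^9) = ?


k[x,y]/I, I = (x^30, y^21, x^17*y^9)
Rect: 30x21=630. Corner: (30-17)x(21-9)=156.
dim = 630-156 = 474


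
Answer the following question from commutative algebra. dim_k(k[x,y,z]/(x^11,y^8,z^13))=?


Basis: x^iy^jz^k, i<11,j<8,k<13
11*8*13=1144


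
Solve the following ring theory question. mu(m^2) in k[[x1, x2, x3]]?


C(n+d-1,d)=C(4,2)=6


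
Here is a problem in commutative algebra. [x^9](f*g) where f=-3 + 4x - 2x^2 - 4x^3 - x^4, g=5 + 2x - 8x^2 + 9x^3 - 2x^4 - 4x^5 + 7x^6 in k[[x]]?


[x^9] = sum a_i*b_j, i+j=9
  -4*7=-28
  -1*-4=4
Sum=-24


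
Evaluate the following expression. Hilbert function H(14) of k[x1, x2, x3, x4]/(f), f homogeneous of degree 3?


C(17,3)-C(14,3)=680-364=316


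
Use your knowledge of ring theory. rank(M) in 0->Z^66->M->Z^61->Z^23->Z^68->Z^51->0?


Alt sum=0:
(-1)^0*66 + (-1)^1*? + (-1)^2*61 + (-1)^3*23 + (-1)^4*68 + (-1)^5*51=0
rank(M)=121


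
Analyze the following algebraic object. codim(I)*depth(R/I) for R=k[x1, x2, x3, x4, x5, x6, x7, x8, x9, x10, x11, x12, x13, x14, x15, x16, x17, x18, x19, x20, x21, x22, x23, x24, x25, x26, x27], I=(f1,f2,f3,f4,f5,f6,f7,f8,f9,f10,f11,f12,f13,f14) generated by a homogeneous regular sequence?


codim=14, depth=dim(R/I)=27-14=13
Product=14*13=182


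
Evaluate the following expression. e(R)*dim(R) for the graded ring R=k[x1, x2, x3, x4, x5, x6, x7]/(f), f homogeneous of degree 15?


e(R)=deg(f)=15, dim(R)=7-1=6
e*dim=15*6=90


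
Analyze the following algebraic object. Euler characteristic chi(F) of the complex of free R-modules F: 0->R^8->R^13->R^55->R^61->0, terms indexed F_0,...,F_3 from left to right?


chi = sum (-1)^i * rank:
(-1)^0*8=8
(-1)^1*13=-13
(-1)^2*55=55
(-1)^3*61=-61
chi=-11


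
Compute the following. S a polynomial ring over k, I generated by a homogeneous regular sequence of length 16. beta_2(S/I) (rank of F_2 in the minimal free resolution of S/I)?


Regular sequence => Koszul complex is the minimal free resolution.
Syz_1 minimally generated by Koszul relations f_i*e_j - f_j*e_i (i<j): mu(Syz_1) = beta_2 = C(m,2) = m(m-1)/2
m=16
16*15/2 = 120
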